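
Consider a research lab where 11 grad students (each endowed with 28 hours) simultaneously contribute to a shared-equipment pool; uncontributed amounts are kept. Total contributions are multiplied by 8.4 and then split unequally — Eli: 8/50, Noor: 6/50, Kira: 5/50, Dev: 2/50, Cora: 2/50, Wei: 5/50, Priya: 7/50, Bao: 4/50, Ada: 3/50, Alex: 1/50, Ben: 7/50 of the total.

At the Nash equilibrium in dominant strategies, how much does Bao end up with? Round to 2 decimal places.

A player with share s gets back 8.4·s per unit contributed, so full contribution is dominant for anyone with s > 1/8.4 = 0.1190 and zero contribution is dominant for anyone below.
Eli, Noor, Priya and Ben are above the threshold, contributing 28 each; the remaining 7 contribute 0. Total contributed: 112.
Bao keeps 28 and receives 8.4 × 112 × 4/50 = 75.26 from the shared-equipment pool, for a payoff of 103.26.

103.26 hours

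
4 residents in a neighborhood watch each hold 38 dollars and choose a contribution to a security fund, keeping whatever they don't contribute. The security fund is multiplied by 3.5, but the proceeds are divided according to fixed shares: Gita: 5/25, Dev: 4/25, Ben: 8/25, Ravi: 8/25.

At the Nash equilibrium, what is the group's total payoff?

A player with share s gets back 3.5·s per unit contributed, so full contribution is dominant for anyone with s > 1/3.5 = 0.2857 and zero contribution is dominant for anyone below.
Ben and Ravi clear that bar, contributing 38 each; the remaining 2 contribute 0. Total contributed: 76.
The security fund pays out 3.5 × 76 = 266.00 in total (split across the unequal shares, but the aggregate is all that matters for the group sum).
The 2 free-riders keep 38 each, adding 76. Group total = 76 + 266.00 = 342.00.

342.00 dollars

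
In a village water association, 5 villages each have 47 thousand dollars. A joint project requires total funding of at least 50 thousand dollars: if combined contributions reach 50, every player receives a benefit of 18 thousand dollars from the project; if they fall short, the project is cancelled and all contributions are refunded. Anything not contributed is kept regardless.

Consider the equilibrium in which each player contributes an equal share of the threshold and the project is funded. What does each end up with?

55 thousand dollars

Equal share of the threshold: 50/5 = 10.
At this profile no one gains by cutting their contribution: any cut drops the total below 50, the project is cancelled, contributions are refunded, and the deviator ends with 47, which is less than 47 − 10 + 18 = 55. Contributing more than 10 just wastes the excess. So contributing exactly 10 is a best response.
Each player's payoff: 47 − 10 + 18 = 55.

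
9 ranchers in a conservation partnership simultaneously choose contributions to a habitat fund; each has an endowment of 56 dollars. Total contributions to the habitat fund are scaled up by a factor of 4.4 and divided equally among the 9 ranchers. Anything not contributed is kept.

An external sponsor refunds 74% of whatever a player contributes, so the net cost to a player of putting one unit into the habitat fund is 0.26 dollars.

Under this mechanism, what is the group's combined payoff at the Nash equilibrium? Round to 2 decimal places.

The effective private return per unit is now (4.4/9) / 0.26 = 1.8803 > 1, so every player's dominant strategy flips to full contribution.
So the Nash equilibrium is full contribution by all 9; the group earns 9 × (56 × 0.74 + 4.4 × 56) = 2590.56.

2590.56 dollars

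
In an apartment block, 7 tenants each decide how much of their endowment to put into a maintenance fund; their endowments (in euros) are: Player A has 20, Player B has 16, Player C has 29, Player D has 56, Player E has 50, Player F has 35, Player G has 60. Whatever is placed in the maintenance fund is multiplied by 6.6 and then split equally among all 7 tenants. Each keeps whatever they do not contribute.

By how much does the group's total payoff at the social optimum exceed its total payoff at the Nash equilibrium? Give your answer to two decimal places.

The private return per contributed unit is 6.6/7 = 0.9429 < 1 for every player regardless of endowment, so the Nash equilibrium is zero contribution and the group total is Σ E_j = 20 + 16 + 29 + 56 + 50 + 35 + 60 = 266.
Each contributed unit returns 6.600 to the group, so the social optimum is full contribution by everyone: group total = 6.600 × 266 = 1755.60.
Efficiency loss = (6.600 − 1) × 266 = 1489.60.

1489.60 euros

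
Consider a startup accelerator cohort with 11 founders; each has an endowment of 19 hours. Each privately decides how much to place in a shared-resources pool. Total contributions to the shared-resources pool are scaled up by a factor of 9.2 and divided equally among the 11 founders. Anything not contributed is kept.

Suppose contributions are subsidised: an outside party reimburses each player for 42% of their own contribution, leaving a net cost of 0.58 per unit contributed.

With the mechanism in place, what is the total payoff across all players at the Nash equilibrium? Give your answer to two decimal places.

2010.58 hours

With the mechanism, a contributed unit returns (9.2/11) / 0.58 = 1.4420 per unit of net cost to the contributor — now above 1 — so contributing fully is weakly dominant for every player.
So the Nash equilibrium is full contribution by all 11; the group earns 11 × (19 × 0.42 + 9.2 × 19) = 2010.58.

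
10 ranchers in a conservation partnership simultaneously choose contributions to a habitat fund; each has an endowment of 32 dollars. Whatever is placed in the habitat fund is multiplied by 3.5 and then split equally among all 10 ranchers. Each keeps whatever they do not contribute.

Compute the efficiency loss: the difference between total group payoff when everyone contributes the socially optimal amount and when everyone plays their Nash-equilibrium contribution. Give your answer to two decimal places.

800.00 dollars

Each contributed unit returns 3.5/10 = 0.3500 to its contributor — below 1 — so contributing 0 is dominant for every player. At the Nash equilibrium everyone keeps their 32, and the group total is 10 × 32 = 320.
Each contributed unit returns 3.500 to the group as a whole (0.3500 to each of 10 players), which exceeds 1, so the social optimum is full contribution: group total = 3.500 × 320 = 1120.00.
Efficiency loss = 1120.00 − 320 = 800.00.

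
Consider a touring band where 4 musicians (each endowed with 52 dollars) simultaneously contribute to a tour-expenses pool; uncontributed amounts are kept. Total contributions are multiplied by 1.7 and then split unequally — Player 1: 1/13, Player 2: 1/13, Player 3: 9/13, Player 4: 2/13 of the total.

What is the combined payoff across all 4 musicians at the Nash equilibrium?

244.40 dollars

Each unit j contributes comes back to j as 1.7 × (j's share), so j prefers to contribute only if that share exceeds 1/1.7 = 0.5882; otherwise keeping the unit dominates.
Player 3 alone (share 9/13) is above the threshold, contributing 52; the remaining 3 contribute 0. Total contributed: 52.
The tour-expenses pool pays out 1.7 × 52 = 88.40 in total (split across the unequal shares, but the aggregate is all that matters for the group sum).
The 3 free-riders keep 52 each, adding 156. Group total = 156 + 88.40 = 244.40.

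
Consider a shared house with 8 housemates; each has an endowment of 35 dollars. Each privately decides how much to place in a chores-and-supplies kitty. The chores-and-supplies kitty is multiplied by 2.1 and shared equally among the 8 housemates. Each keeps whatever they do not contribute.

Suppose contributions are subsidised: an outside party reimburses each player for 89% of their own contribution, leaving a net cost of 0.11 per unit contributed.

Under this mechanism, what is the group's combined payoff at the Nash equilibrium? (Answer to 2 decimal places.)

Under the mechanism each unit contributed yields (2.1/8) / 0.11 = 2.3864 back to its contributor per unit of net cost, which exceeds 1, making full contribution the dominant choice for everyone.
So the Nash equilibrium is full contribution by all 8; the group earns 8 × (35 × 0.89 + 2.1 × 35) = 837.20.

837.20 dollars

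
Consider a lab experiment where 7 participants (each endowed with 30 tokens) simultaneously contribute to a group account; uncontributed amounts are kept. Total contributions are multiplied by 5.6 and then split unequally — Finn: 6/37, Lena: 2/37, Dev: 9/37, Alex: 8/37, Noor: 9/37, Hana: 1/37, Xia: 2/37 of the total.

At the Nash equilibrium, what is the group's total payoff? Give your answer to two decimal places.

Each unit j contributes comes back to j as 5.6 × (j's share), so j prefers to contribute only if that share exceeds 1/5.6 = 0.1786; otherwise keeping the unit dominates.
The shares above 0.1786 belong to Dev, Alex and Noor, contributing 30 each; the remaining 4 contribute 0. Total contributed: 90.
The group account pays out 5.6 × 90 = 504.00 in total (split across the unequal shares, but the aggregate is all that matters for the group sum).
The 4 free-riders keep 30 each, adding 120. Group total = 120 + 504.00 = 624.00.

624.00 tokens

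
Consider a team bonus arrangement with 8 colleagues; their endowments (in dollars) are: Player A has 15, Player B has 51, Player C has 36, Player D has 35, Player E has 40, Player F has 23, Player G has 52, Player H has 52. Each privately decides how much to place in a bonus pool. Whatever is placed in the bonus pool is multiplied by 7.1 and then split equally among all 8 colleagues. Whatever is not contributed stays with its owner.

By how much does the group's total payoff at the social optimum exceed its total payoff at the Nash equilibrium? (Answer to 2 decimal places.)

1854.40 dollars

The private return per contributed unit is 7.1/8 = 0.8875 < 1 for every player regardless of endowment, so the Nash equilibrium is zero contribution and the group total is Σ E_j = 15 + 51 + 36 + 35 + 40 + 23 + 52 + 52 = 304.
Each contributed unit returns 7.100 to the group, so the social optimum is full contribution by everyone: group total = 7.100 × 304 = 2158.40.
Efficiency loss = (7.100 − 1) × 304 = 1854.40.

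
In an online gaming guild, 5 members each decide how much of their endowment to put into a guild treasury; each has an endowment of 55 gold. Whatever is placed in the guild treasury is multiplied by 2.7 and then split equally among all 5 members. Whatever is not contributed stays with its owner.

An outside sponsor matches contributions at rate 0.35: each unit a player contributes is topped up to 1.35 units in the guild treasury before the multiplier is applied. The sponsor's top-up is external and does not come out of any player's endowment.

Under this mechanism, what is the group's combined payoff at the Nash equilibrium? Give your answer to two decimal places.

Even with the mechanism, each unit contributed returns only 2.7 × 1.35 / 5 = 0.7290 per unit of net cost, so contributing nothing is still dominant.
Everyone keeps their endowment and the group total is 5 × 55 = 275.

275.00 gold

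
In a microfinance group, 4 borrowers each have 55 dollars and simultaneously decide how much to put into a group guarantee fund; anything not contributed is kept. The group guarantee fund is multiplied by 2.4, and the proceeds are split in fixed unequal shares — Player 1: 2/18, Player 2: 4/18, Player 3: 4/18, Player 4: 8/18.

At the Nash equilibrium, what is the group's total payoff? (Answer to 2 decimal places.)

A player with share s gets back 2.4·s per unit contributed, so full contribution is dominant for anyone with s > 1/2.4 = 0.4167 and zero contribution is dominant for anyone below.
The only share above 0.4167 is Player 4's 8/18, contributing 55; the remaining 3 contribute 0. Total contributed: 55.
The group guarantee fund pays out 2.4 × 55 = 132.00 in total (split across the unequal shares, but the aggregate is all that matters for the group sum).
The 3 free-riders keep 55 each, adding 165. Group total = 165 + 132.00 = 297.00.

297.00 dollars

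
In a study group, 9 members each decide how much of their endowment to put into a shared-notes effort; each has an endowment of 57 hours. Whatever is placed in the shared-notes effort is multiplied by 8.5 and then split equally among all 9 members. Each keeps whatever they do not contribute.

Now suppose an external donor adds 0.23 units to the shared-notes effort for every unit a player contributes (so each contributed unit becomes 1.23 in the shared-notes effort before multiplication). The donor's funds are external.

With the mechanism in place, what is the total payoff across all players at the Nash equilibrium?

With the mechanism, a contributed unit returns 8.5 × 1.23 / 9 = 1.1617 per unit of net cost to the contributor — now above 1 — so contributing fully is weakly dominant for every player.
So the Nash equilibrium is full contribution by all 9; the group earns 8.5 × 1.23 × 513 = 5363.42.

5363.42 hours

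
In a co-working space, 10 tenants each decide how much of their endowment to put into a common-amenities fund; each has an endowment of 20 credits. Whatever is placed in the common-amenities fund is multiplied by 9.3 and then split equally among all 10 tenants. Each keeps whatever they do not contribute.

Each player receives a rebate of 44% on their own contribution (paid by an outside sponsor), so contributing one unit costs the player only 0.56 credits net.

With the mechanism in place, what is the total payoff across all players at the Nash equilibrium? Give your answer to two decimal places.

Under the mechanism each unit contributed yields (9.3/10) / 0.56 = 1.6607 back to its contributor per unit of net cost, which exceeds 1, making full contribution the dominant choice for everyone.
At the Nash equilibrium everyone contributes 20. Group total payoff = 10 × (20 × 0.44 + 9.3 × 20) = 1948.00.

1948.00 credits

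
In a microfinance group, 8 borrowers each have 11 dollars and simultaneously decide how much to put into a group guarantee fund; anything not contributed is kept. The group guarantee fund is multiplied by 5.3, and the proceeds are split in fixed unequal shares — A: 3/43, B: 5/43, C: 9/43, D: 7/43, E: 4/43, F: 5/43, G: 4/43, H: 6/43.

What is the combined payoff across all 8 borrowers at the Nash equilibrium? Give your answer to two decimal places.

A player with share s gets back 5.3·s per unit contributed, so full contribution is dominant for anyone with s > 1/5.3 = 0.1887 and zero contribution is dominant for anyone below.
Only C (9/43) clears that bar, contributing 11; the remaining 7 contribute 0. Total contributed: 11.
The group guarantee fund pays out 5.3 × 11 = 58.30 in total (split across the unequal shares, but the aggregate is all that matters for the group sum).
The 7 free-riders keep 11 each, adding 77. Group total = 77 + 58.30 = 135.30.

135.30 dollars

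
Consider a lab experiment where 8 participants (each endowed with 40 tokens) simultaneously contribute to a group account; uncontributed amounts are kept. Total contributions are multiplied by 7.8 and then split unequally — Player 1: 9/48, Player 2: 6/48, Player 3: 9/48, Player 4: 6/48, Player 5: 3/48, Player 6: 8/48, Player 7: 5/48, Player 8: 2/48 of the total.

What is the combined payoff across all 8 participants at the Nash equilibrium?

1136.00 tokens

For player j, contributing a unit is worthwhile iff 7.8 × (j's share) ≥ 1, i.e. iff j's share is at least 0.1282.
Player 1, Player 3 and Player 6 are above the threshold, contributing 40 each; the remaining 5 contribute 0. Total contributed: 120.
The group account pays out 7.8 × 120 = 936.00 in total (split across the unequal shares, but the aggregate is all that matters for the group sum).
The 5 free-riders keep 40 each, adding 200. Group total = 200 + 936.00 = 1136.00.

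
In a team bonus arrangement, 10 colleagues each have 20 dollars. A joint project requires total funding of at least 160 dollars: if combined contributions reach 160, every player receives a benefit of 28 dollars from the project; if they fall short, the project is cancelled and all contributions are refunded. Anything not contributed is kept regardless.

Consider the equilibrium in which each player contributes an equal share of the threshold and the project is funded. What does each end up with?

32 dollars

Equal share of the threshold: 160/10 = 16.
At this profile no one gains by cutting their contribution: any cut drops the total below 160, the project is cancelled, contributions are refunded, and the deviator ends with 20, which is less than 20 − 16 + 28 = 32. Contributing more than 16 just wastes the excess. So contributing exactly 16 is a best response.
Each player's payoff: 20 − 16 + 28 = 32.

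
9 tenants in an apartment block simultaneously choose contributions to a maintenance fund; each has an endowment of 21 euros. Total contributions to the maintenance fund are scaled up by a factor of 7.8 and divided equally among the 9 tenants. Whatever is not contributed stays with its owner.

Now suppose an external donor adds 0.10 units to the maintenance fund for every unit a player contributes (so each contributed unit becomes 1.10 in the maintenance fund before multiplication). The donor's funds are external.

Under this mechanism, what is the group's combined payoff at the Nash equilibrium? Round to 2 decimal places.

189.00 euros

The effective private return is 7.8 × 1.10 / 9 = 0.9533, which is still under 1, so the mechanism doesn't change anyone's dominant strategy: zero contribution.
At the Nash equilibrium no one contributes; group total payoff = 9 × 21 = 189.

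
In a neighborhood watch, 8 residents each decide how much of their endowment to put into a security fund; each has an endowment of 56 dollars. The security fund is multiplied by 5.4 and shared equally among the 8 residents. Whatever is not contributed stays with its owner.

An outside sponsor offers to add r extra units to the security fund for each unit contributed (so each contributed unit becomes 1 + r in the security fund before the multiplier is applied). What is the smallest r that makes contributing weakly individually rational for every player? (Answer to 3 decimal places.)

0.481

With matching at rate r, one contributed unit becomes (1 + r) in the security fund and returns 5.4 × (1 + r) / 8 to the contributor.
Setting this equal to 1: 1 + r = 8/5.4 = 1.4815.
So the minimum matching rate is r = 1.4815 − 1 = 0.481.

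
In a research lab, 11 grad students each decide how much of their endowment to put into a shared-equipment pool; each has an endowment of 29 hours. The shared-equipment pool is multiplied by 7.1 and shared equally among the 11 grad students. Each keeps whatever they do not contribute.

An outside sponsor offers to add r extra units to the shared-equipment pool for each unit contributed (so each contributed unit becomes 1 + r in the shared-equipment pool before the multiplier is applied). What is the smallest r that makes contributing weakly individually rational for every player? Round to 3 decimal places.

0.549

With matching at rate r, one contributed unit becomes (1 + r) in the shared-equipment pool and returns 7.1 × (1 + r) / 11 to the contributor.
Setting this equal to 1: 1 + r = 11/7.1 = 1.5493.
So the minimum matching rate is r = 1.5493 − 1 = 0.549.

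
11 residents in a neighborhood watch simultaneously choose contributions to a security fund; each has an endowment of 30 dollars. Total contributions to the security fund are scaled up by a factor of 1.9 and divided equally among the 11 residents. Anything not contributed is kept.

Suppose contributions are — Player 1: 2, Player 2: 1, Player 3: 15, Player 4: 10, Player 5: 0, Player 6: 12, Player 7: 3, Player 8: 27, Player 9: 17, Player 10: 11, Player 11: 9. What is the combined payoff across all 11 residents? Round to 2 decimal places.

426.30 dollars

Total contributed: 2 + 1 + 15 + 10 + 0 + 12 + 3 + 27 + 17 + 11 + 9 = 107; total kept: 11 × 30 − 107 = 223.
The security fund pays out 1.9 × 107 = 203.30 in aggregate.
Group total = 223 + 203.30 = 426.30.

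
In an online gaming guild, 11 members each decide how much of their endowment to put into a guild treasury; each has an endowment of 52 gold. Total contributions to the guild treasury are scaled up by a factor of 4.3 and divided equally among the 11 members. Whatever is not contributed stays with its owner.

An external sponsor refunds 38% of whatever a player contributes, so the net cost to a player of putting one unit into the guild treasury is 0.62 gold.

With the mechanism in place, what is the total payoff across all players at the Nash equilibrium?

572.00 gold

The effective private return is (4.3/11) / 0.62 = 0.6305, which is still under 1, so the mechanism doesn't change anyone's dominant strategy: zero contribution.
Everyone keeps their endowment and the group total is 11 × 52 = 572.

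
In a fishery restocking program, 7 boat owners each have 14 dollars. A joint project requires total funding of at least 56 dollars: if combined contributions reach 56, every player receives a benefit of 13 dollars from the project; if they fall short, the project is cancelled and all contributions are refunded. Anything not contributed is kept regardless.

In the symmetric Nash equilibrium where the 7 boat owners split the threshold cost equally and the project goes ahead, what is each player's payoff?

Equal share of the threshold: 56/7 = 8.
At this profile no one gains by cutting their contribution: any cut drops the total below 56, the project is cancelled, contributions are refunded, and the deviator ends with 14, which is less than 14 − 8 + 13 = 19. Contributing more than 8 just wastes the excess. So contributing exactly 8 is a best response.
Each player's payoff: 14 − 8 + 13 = 19.

19 dollars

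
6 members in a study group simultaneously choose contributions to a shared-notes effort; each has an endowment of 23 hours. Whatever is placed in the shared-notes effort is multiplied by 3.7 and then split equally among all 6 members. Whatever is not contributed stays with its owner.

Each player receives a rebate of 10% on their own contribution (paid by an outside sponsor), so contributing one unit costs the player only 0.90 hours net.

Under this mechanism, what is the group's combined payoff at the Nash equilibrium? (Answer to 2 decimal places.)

The effective private return is (3.7/6) / 0.90 = 0.6852, which is still under 1, so the mechanism doesn't change anyone's dominant strategy: zero contribution.
Everyone keeps their endowment and the group total is 6 × 23 = 138.

138.00 hours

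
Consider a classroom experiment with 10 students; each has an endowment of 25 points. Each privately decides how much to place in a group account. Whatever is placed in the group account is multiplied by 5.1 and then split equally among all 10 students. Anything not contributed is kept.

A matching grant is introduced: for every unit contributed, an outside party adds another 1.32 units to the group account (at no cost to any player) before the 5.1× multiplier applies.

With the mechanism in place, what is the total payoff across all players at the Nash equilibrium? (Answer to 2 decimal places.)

Under the mechanism each unit contributed yields 5.1 × 2.32 / 10 = 1.1832 back to its contributor per unit of net cost, which exceeds 1, making full contribution the dominant choice for everyone.
So the Nash equilibrium is full contribution by all 10; the group earns 5.1 × 2.32 × 250 = 2958.00.

2958.00 points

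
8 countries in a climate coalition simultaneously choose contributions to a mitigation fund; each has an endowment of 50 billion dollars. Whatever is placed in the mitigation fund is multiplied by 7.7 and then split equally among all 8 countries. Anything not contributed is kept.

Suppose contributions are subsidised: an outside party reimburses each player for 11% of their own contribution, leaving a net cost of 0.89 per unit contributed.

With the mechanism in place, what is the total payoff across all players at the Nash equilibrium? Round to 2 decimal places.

With the mechanism, a contributed unit returns (7.7/8) / 0.89 = 1.0815 per unit of net cost to the contributor — now above 1 — so contributing fully is weakly dominant for every player.
At the Nash equilibrium everyone contributes 50. Group total payoff = 8 × (50 × 0.11 + 7.7 × 50) = 3124.00.

3124.00 billion dollars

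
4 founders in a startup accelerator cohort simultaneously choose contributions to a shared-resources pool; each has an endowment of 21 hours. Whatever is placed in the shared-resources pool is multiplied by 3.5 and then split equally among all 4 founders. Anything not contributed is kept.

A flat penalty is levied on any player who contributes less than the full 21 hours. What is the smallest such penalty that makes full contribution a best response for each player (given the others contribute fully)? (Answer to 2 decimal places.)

Given the others contribute fully, the best deviation is to contribute 0 (any partial contribution still incurs the fine and gives up units whose private return 0.8750 is below 1).
Deviating from 21 to 0 saves 21 hours but forfeits the deviator's share of the drop in the shared-resources pool: 3.5/4 × 21 = 18.37.
So the deviation gain is 21 − 18.37 = 2.63, and the fine must be at least 2.63 hours to wipe it out.

2.63 hours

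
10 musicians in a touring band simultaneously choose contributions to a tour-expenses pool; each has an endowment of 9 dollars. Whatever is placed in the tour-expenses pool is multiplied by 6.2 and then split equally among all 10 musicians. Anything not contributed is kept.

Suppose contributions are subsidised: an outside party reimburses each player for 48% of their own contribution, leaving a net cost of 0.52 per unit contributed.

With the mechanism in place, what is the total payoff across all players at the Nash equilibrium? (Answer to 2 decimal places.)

Under the mechanism each unit contributed yields (6.2/10) / 0.52 = 1.1923 back to its contributor per unit of net cost, which exceeds 1, making full contribution the dominant choice for everyone.
So the Nash equilibrium is full contribution by all 10; the group earns 10 × (9 × 0.48 + 6.2 × 9) = 601.20.

601.20 dollars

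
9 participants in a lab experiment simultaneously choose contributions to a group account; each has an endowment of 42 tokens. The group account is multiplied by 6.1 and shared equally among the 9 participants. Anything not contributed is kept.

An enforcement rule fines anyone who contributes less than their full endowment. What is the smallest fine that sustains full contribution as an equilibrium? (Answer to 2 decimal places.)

Given the others contribute fully, the best deviation is to contribute 0 (any partial contribution still incurs the fine and gives up units whose private return 0.6778 is below 1).
Deviating from 42 to 0 saves 42 tokens but forfeits the deviator's share of the drop in the group account: 6.1/9 × 42 = 28.47.
So the deviation gain is 42 − 28.47 = 13.53, and the fine must be at least 13.53 tokens to wipe it out.

13.53 tokens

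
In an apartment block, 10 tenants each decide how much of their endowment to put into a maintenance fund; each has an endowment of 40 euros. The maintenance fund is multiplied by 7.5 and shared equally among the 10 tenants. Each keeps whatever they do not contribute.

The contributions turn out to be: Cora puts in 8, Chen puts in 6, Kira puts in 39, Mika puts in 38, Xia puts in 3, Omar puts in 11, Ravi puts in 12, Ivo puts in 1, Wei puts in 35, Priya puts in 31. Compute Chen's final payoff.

Total contributed: 8 + 6 + 39 + 38 + 3 + 11 + 12 + 1 + 35 + 31 = 184.
Each receives 7.5 × 184 / 10 = 138.00 from the maintenance fund.
Chen keeps 40 − 6 = 34, so Chen's payoff is 34 + 138.00 = 172.00.

172.00 euros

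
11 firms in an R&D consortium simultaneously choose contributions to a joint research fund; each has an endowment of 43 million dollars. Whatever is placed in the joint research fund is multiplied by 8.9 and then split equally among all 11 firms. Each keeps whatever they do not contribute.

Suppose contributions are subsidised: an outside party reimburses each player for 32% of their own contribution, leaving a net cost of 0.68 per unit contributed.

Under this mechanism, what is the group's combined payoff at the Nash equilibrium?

With the mechanism, a contributed unit returns (8.9/11) / 0.68 = 1.1898 per unit of net cost to the contributor — now above 1 — so contributing fully is weakly dominant for every player.
So the Nash equilibrium is full contribution by all 11; the group earns 11 × (43 × 0.32 + 8.9 × 43) = 4361.06.

4361.06 million dollars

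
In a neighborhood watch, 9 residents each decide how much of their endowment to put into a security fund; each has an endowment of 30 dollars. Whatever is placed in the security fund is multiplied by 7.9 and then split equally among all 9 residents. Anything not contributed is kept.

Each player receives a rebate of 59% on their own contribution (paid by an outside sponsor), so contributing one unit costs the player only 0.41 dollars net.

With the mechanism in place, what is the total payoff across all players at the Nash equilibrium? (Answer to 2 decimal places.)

The effective private return per unit is now (7.9/9) / 0.41 = 2.1409 > 1, so every player's dominant strategy flips to full contribution.
At the Nash equilibrium everyone contributes 30. Group total payoff = 9 × (30 × 0.59 + 7.9 × 30) = 2292.30.

2292.30 dollars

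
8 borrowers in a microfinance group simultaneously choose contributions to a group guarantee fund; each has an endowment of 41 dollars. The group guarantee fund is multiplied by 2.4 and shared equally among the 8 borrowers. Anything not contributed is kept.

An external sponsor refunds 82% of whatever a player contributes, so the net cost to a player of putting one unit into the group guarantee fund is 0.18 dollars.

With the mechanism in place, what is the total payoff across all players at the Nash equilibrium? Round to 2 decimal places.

1056.16 dollars

With the mechanism, a contributed unit returns (2.4/8) / 0.18 = 1.6667 per unit of net cost to the contributor — now above 1 — so contributing fully is weakly dominant for every player.
At the Nash equilibrium everyone contributes 41. Group total payoff = 8 × (41 × 0.82 + 2.4 × 41) = 1056.16.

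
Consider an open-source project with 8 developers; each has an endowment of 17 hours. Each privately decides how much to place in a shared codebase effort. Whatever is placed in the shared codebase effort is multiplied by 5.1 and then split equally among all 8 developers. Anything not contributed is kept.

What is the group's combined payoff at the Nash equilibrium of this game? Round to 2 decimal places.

Each contributed unit returns 5.1/8 = 0.6375 to its contributor — below 1 — so contributing 0 is dominant for every player. At the Nash equilibrium everyone keeps their 17, and the group total is 8 × 17 = 136.

136.00 hours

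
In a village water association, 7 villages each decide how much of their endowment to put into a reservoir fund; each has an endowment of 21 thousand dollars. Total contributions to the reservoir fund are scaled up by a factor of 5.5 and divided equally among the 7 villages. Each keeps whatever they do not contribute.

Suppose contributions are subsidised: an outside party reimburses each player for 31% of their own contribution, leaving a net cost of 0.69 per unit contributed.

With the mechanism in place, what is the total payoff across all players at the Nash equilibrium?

Under the mechanism each unit contributed yields (5.5/7) / 0.69 = 1.1387 back to its contributor per unit of net cost, which exceeds 1, making full contribution the dominant choice for everyone.
At the Nash equilibrium everyone contributes 21. Group total payoff = 7 × (21 × 0.31 + 5.5 × 21) = 854.07.

854.07 thousand dollars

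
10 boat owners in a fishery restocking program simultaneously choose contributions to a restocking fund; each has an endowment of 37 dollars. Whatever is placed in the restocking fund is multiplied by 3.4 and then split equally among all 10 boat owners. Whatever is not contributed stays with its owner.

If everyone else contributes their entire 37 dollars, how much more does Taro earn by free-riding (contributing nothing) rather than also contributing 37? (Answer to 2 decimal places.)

Switching from a contribution of 37 to 0 lets Taro keep an extra 37 dollars, but lowers the restocking fund by 37, which costs Taro their own share of that drop: 3.4/10 × 37 = 12.58.
Net gain = 37 − 12.58 = 24.42. The private return per contributed unit (0.3400) is below 1, so free-riding is indeed the best response regardless of what the others do.

24.42 dollars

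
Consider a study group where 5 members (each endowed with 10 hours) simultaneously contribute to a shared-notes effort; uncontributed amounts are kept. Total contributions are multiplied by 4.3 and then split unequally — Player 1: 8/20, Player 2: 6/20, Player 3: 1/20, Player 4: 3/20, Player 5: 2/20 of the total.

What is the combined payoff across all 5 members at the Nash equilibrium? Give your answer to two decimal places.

116.00 hours

For player j, contributing a unit is worthwhile iff 4.3 × (j's share) ≥ 1, i.e. iff j's share is at least 0.2326.
Player 1 and Player 2 are above the threshold, contributing 10 each; the remaining 3 contribute 0. Total contributed: 20.
The shared-notes effort pays out 4.3 × 20 = 86.00 in total (split across the unequal shares, but the aggregate is all that matters for the group sum).
The 3 free-riders keep 10 each, adding 30. Group total = 30 + 86.00 = 116.00.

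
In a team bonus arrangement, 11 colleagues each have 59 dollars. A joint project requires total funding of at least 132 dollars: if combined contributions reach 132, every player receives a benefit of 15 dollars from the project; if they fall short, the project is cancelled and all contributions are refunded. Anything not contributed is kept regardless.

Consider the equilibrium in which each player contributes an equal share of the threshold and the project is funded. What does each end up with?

62 dollars

Equal share of the threshold: 132/11 = 12.
At this profile no one gains by cutting their contribution: any cut drops the total below 132, the project is cancelled, contributions are refunded, and the deviator ends with 59, which is less than 59 − 12 + 15 = 62. Contributing more than 12 just wastes the excess. So contributing exactly 12 is a best response.
Each player's payoff: 59 − 12 + 15 = 62.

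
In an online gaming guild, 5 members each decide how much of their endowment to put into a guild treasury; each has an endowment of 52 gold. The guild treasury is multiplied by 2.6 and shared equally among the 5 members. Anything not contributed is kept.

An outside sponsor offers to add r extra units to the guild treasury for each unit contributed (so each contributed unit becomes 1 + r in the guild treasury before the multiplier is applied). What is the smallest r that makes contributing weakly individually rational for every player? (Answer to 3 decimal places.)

With matching at rate r, one contributed unit becomes (1 + r) in the guild treasury and returns 2.6 × (1 + r) / 5 to the contributor.
Setting this equal to 1: 1 + r = 5/2.6 = 1.9231.
So the minimum matching rate is r = 1.9231 − 1 = 0.923.

0.923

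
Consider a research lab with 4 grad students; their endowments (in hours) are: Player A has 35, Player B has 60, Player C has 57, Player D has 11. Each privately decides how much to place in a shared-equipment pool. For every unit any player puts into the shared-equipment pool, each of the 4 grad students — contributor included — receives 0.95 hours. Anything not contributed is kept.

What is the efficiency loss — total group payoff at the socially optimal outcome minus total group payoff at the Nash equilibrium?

456.40 hours

The private return per contributed unit is 0.95 < 1 for everyone, so the Nash equilibrium is zero contribution and the group total is Σ E_j = 35 + 60 + 57 + 11 = 163.
Each contributed unit returns 3.800 to the group, so the social optimum is full contribution by everyone: group total = 3.800 × 163 = 619.40.
Efficiency loss = (3.800 − 1) × 163 = 456.40.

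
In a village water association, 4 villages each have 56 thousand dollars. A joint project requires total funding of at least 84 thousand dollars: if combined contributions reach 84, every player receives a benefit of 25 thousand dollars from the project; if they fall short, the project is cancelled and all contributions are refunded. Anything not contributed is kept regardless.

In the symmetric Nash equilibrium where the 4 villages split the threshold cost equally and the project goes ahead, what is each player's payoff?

60 thousand dollars

Equal share of the threshold: 84/4 = 21.
At this profile no one gains by cutting their contribution: any cut drops the total below 84, the project is cancelled, contributions are refunded, and the deviator ends with 56, which is less than 56 − 21 + 25 = 60. Contributing more than 21 just wastes the excess. So contributing exactly 21 is a best response.
Each player's payoff: 56 − 21 + 25 = 60.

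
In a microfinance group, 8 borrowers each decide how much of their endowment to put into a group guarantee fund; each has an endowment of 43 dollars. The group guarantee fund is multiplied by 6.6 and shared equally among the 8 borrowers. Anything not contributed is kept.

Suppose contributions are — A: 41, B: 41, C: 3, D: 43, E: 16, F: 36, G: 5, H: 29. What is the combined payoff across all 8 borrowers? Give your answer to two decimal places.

Total contributed: 41 + 41 + 3 + 43 + 16 + 36 + 5 + 29 = 214; total kept: 8 × 43 − 214 = 130.
The group guarantee fund pays out 6.6 × 214 = 1412.40 in aggregate.
Group total = 130 + 1412.40 = 1542.40.

1542.40 dollars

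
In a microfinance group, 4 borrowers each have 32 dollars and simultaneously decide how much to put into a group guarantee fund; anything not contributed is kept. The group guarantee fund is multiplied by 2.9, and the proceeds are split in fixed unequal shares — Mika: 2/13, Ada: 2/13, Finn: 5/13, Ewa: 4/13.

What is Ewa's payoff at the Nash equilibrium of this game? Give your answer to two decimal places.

Each unit j contributes comes back to j as 2.9 × (j's share), so j prefers to contribute only if that share exceeds 1/2.9 = 0.3448; otherwise keeping the unit dominates.
Only Finn (5/13) clears that bar, contributing 32; the remaining 3 contribute 0. Total contributed: 32.
Ewa keeps 32 and receives 2.9 × 32 × 4/13 = 28.55 from the group guarantee fund, for a payoff of 60.55.

60.55 dollars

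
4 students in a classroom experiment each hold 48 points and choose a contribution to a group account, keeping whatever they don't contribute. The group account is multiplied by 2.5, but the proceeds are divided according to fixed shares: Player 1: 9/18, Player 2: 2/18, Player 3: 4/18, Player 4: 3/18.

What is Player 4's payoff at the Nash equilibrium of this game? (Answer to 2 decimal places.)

68.00 points

For player j, contributing a unit is worthwhile iff 2.5 × (j's share) ≥ 1, i.e. iff j's share is at least 0.4000.
Only Player 1 (9/18) clears that bar, contributing 48; the remaining 3 contribute 0. Total contributed: 48.
Player 4 keeps 48 and receives 2.5 × 48 × 3/18 = 20.00 from the group account, for a payoff of 68.00.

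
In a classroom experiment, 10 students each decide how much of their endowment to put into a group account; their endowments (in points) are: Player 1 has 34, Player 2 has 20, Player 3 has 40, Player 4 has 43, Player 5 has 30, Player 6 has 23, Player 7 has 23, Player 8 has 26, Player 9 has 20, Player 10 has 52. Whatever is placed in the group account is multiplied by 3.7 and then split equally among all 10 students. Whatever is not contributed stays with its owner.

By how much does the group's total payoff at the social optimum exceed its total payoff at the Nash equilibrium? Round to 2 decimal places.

839.70 points

The private return per contributed unit is 3.7/10 = 0.3700 < 1 for every player regardless of endowment, so the Nash equilibrium is zero contribution and the group total is Σ E_j = 34 + 20 + 40 + 43 + 30 + 23 + 23 + 26 + 20 + 52 = 311.
Each contributed unit returns 3.700 to the group, so the social optimum is full contribution by everyone: group total = 3.700 × 311 = 1150.70.
Efficiency loss = (3.700 − 1) × 311 = 839.70.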